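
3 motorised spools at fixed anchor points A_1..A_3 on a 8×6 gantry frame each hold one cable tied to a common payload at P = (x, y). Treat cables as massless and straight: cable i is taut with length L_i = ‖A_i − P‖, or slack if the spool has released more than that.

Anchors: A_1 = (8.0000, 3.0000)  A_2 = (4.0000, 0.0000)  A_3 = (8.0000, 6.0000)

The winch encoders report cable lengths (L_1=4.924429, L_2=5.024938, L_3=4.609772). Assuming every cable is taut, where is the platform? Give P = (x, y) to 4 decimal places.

(3.5000, 5.0000)

circle eqns → linear via eq_j − eq_1; set q_j = A_j·A_j − L_j²
q_1 = 64.0000+9.0000−24.2500 = 48.7500
8.0000·x + 6.0000·y = q_1−q_2 = 58.0000
0.0000·x − 6.0000·y = q_1−q_3 = -30.0000
solve first two rows → x=3.5000, y=5.0000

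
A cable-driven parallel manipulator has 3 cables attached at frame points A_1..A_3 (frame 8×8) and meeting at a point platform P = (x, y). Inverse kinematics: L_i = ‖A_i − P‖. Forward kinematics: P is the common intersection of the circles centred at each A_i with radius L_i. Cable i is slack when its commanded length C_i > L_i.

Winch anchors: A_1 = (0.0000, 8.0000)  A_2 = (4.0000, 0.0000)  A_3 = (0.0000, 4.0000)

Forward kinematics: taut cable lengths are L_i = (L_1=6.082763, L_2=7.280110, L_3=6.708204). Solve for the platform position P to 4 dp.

(6.0000, 7.0000)

circle eqns → linear via eq_j − eq_1; set q_j = A_j·A_j − L_j²
q_1 = 0.0000+64.0000−37.0000 = 27.0000
-8.0000·x + 16.0000·y = q_1−q_2 = 64.0000
0.0000·x + 8.0000·y = q_1−q_3 = 56.0000
solve first two rows → x=6.0000, y=7.0000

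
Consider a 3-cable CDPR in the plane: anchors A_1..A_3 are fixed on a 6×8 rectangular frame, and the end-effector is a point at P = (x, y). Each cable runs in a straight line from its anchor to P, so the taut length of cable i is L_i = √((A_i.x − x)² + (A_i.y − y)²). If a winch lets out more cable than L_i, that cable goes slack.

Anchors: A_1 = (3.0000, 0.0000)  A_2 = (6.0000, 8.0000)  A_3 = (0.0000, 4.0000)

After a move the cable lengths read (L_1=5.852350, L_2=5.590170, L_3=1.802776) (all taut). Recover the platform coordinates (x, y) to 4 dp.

expand ‖A_i−P‖²=L_i² and subtract eq 1 (k_i ≔ ‖A_i‖²−L_i²)
k_1 = 9.0000+0.0000−34.2500 = -25.2500
eq1−eq2 → [-6.0000  -16.0000]·P = -94.0000
eq1−eq3 → [6.0000  -8.0000]·P = -38.0000
2×2 solve → P = (1.0000, 5.5000)

(1.0000, 5.5000)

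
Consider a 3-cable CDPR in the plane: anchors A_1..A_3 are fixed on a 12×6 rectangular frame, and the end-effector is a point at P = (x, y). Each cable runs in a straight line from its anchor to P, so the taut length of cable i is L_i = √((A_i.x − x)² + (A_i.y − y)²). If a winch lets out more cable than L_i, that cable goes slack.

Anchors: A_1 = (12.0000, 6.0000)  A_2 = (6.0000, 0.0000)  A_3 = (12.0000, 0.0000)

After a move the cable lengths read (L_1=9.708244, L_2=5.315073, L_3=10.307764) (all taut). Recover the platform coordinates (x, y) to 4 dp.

circle eqns → linear via eq_j − eq_1; set c_j = A_j·A_j − L_j²
c_1 = 144.0000+36.0000−94.2500 = 85.7500
12.0000·x + 12.0000·y = c_1−c_2 = 78.0000
0.0000·x + 12.0000·y = c_1−c_3 = 48.0000
solve first two rows → x=2.5000, y=4.0000

(2.5000, 4.0000)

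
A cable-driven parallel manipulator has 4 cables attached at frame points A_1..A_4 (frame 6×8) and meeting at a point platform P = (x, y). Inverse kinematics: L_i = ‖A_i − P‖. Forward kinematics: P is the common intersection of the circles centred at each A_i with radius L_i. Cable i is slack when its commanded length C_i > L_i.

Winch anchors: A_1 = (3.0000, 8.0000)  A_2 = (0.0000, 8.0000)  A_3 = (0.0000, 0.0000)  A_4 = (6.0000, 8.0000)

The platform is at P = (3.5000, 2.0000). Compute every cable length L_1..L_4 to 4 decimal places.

(6.0208, 6.9462, 4.0311, 6.5000)

L_1 = √((3.0000−3.5000)² + (8.0000−2.0000)²) = 6.0208
L_2 = √((0.0000−3.5000)² + (8.0000−2.0000)²) = 6.9462
L_3 = √((0.0000−3.5000)² + (0.0000−2.0000)²) = 4.0311
L_4 = √((6.0000−3.5000)² + (8.0000−2.0000)²) = 6.5000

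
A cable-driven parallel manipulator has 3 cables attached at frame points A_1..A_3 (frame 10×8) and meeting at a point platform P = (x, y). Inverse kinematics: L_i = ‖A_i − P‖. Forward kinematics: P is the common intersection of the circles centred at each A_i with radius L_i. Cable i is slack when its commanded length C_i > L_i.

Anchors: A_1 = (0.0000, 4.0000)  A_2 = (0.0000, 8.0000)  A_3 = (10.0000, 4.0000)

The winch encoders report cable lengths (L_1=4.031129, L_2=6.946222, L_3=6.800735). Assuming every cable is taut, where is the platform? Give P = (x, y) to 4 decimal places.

expand ‖A_i−P‖²=L_i² and subtract eq 1 (c_i ≔ ‖A_i‖²−L_i²)
c_1 = 0.0000+16.0000−16.2500 = -0.2500
eq1−eq2 → [0.0000  -8.0000]·P = -16.0000
eq1−eq3 → [-20.0000  0.0000]·P = -70.0000
2×2 solve → P = (3.5000, 2.0000)

(3.5000, 2.0000)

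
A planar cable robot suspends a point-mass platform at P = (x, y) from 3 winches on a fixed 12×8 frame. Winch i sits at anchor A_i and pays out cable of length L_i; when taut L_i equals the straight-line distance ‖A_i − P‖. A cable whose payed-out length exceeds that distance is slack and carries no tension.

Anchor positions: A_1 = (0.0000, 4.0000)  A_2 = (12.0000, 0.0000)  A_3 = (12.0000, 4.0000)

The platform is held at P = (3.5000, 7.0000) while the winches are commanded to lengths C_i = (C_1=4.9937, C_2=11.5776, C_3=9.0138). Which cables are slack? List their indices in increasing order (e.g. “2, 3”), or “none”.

1, 2

cable 1: √((-3.5000)²+(-3.0000)²)=4.6098, C_1=4.9937: slack
cable 2: √((8.5000)²+(-7.0000)²)=11.0114, C_2=11.5776: slack
cable 3: √((8.5000)²+(-3.0000)²)=9.0139, C_3=9.0138: taut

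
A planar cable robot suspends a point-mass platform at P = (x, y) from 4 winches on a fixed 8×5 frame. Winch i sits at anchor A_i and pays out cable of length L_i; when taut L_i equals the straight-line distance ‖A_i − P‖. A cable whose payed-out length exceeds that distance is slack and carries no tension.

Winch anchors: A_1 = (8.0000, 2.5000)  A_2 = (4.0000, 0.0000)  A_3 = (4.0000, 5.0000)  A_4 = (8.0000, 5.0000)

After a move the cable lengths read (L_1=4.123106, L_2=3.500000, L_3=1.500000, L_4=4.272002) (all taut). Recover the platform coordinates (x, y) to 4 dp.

(4.0000, 3.5000)

each cable: (A_i−P)·(A_i−P) = L_i²; let k_i = ‖A_i‖²−L_i²
k_1 = 64.0000+6.2500−17.0000 = 53.2500
row 1: 8.0000x + 5.0000y = 49.5000  (k_2=3.7500)
row 2: 8.0000x − 5.0000y = 14.5000  (k_3=38.7500)
row 3: 0.0000x − 5.0000y = -17.5000  (k_4=70.7500)
Cramer on rows 1–2 → x = 4.0000, y = 3.5000
check cable 4: ‖A_4−P‖² = 18.2500 ≈ L_4² = 18.2500 ✓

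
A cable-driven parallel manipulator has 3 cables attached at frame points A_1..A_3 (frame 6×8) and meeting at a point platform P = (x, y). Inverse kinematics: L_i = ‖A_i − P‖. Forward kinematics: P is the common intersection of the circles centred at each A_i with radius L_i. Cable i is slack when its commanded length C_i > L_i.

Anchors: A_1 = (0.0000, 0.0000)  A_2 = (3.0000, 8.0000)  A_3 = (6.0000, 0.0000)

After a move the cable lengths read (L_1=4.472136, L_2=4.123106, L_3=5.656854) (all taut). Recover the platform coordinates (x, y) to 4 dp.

circle eqns → linear via eq_j − eq_1; set c_j = A_j·A_j − L_j²
c_1 = 0.0000+0.0000−20.0000 = -20.0000
-6.0000·x − 16.0000·y = c_1−c_2 = -76.0000
-12.0000·x + 0.0000·y = c_1−c_3 = -24.0000
solve first two rows → x=2.0000, y=4.0000

(2.0000, 4.0000)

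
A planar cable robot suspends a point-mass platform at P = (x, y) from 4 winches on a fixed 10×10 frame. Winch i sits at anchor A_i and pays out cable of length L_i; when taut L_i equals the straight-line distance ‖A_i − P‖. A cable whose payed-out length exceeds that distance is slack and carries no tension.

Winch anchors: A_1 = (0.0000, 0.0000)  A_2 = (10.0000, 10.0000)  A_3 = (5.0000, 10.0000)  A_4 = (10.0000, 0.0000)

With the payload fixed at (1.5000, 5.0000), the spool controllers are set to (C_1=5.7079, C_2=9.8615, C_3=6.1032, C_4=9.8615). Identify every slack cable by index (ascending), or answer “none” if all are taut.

i=1: geometric 5.2202 vs commanded 5.7079 ⇒ slack
i=2: geometric 9.8615 vs commanded 9.8615 ⇒ taut
i=3: geometric 6.1033 vs commanded 6.1032 ⇒ taut
i=4: geometric 9.8615 vs commanded 9.8615 ⇒ taut

1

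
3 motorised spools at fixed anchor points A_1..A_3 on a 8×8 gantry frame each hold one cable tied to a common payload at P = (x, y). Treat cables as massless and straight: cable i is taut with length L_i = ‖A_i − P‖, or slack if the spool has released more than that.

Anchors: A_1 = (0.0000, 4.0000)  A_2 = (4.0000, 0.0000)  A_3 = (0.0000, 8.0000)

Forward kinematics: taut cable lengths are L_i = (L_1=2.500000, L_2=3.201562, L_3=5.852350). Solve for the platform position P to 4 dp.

(2.0000, 2.5000)

expand ‖A_i−P‖²=L_i² and subtract eq 1 (k_i ≔ ‖A_i‖²−L_i²)
k_1 = 0.0000+16.0000−6.2500 = 9.7500
eq1−eq2 → [-8.0000  8.0000]·P = 4.0000
eq1−eq3 → [0.0000  -8.0000]·P = -20.0000
2×2 solve → P = (2.0000, 2.5000)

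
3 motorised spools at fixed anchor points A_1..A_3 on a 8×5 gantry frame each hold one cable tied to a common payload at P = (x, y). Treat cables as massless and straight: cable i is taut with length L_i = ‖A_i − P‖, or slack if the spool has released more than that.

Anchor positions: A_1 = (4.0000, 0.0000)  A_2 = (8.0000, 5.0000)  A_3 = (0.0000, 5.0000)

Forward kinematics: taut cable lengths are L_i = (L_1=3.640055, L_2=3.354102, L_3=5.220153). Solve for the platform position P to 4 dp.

(5.0000, 3.5000)

each cable: (A_i−P)·(A_i−P) = L_i²; let k_i = ‖A_i‖²−L_i²
k_1 = 16.0000+0.0000−13.2500 = 2.7500
row 1: -8.0000x − 10.0000y = -75.0000  (k_2=77.7500)
row 2: 8.0000x − 10.0000y = 5.0000  (k_3=-2.2500)
Cramer on rows 1–2 → x = 5.0000, y = 3.5000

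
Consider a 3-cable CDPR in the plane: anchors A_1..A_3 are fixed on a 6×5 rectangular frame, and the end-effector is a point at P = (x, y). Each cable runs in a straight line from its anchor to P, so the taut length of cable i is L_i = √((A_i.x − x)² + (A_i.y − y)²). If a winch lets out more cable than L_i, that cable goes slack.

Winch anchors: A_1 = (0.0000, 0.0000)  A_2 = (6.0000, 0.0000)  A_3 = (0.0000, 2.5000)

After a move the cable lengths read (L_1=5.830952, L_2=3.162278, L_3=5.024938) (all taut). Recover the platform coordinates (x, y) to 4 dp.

each cable: (A_i−P)·(A_i−P) = L_i²; let q_i = ‖A_i‖²−L_i²
q_1 = 0.0000+0.0000−34.0000 = -34.0000
row 1: -12.0000x + 0.0000y = -60.0000  (q_2=26.0000)
row 2: 0.0000x − 5.0000y = -15.0000  (q_3=-19.0000)
Cramer on rows 1–2 → x = 5.0000, y = 3.0000

(5.0000, 3.0000)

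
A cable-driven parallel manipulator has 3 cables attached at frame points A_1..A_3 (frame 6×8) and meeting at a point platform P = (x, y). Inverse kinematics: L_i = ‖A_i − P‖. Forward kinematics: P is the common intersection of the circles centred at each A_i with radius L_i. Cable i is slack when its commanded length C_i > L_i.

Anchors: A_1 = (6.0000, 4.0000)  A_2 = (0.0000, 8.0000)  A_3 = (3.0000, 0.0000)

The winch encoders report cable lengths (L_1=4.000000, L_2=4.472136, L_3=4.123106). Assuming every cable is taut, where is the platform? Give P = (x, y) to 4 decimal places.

(2.0000, 4.0000)

each cable: (A_i−P)·(A_i−P) = L_i²; let c_i = ‖A_i‖²−L_i²
c_1 = 36.0000+16.0000−16.0000 = 36.0000
row 1: 12.0000x − 8.0000y = -8.0000  (c_2=44.0000)
row 2: 6.0000x + 8.0000y = 44.0000  (c_3=-8.0000)
Cramer on rows 1–2 → x = 2.0000, y = 4.0000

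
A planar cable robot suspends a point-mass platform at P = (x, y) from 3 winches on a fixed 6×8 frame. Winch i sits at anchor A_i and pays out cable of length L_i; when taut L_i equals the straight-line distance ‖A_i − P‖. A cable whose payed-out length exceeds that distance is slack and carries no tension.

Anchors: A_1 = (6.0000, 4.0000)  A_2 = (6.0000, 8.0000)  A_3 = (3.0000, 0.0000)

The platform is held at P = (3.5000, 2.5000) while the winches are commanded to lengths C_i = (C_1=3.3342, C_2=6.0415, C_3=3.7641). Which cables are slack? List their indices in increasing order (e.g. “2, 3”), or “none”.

cable 1: √((2.5000)²+(1.5000)²)=2.9155, C_1=3.3342: slack
cable 2: √((2.5000)²+(5.5000)²)=6.0415, C_2=6.0415: taut
cable 3: √((-0.5000)²+(-2.5000)²)=2.5495, C_3=3.7641: slack

1, 3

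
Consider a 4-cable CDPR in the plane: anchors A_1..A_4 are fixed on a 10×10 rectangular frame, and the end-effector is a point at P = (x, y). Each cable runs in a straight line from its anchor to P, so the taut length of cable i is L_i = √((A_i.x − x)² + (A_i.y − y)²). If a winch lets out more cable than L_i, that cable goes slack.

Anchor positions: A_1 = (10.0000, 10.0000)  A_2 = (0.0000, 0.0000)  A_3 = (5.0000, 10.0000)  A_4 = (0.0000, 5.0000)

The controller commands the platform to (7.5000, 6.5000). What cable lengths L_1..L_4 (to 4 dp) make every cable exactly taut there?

cable 1: Δx=2.5000, Δy=3.5000; L_1 = √(Δx²+Δy²) = 4.3012
cable 2: Δx=-7.5000, Δy=-6.5000; L_2 = √(Δx²+Δy²) = 9.9247
cable 3: Δx=-2.5000, Δy=3.5000; L_3 = √(Δx²+Δy²) = 4.3012
cable 4: Δx=-7.5000, Δy=-1.5000; L_4 = √(Δx²+Δy²) = 7.6485

(4.3012, 9.9247, 4.3012, 7.6485)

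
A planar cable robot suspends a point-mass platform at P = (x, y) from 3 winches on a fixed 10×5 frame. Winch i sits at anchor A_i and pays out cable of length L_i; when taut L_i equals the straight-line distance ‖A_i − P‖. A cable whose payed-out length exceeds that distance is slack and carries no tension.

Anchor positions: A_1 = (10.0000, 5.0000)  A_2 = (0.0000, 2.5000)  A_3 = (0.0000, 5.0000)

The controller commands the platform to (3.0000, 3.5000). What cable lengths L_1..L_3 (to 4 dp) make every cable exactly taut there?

(7.1589, 3.1623, 3.3541)

cable 1: Δx=7.0000, Δy=1.5000; L_1 = √(Δx²+Δy²) = 7.1589
cable 2: Δx=-3.0000, Δy=-1.0000; L_2 = √(Δx²+Δy²) = 3.1623
cable 3: Δx=-3.0000, Δy=1.5000; L_3 = √(Δx²+Δy²) = 3.3541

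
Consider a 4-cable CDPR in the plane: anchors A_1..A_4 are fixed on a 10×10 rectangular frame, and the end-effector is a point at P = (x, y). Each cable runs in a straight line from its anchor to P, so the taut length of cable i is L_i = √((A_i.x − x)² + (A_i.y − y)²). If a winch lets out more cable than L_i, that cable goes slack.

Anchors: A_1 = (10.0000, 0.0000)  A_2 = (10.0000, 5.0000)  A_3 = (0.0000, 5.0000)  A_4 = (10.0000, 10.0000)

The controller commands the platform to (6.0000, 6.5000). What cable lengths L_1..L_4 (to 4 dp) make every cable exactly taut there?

L_1: Δ = A_1−P = (4.0000, -6.5000) → ‖Δ‖ = √58.2500 = 7.6322
L_2: Δ = A_2−P = (4.0000, -1.5000) → ‖Δ‖ = √18.2500 = 4.2720
L_3: Δ = A_3−P = (-6.0000, -1.5000) → ‖Δ‖ = √38.2500 = 6.1847
L_4: Δ = A_4−P = (4.0000, 3.5000) → ‖Δ‖ = √28.2500 = 5.3151

(7.6322, 4.2720, 6.1847, 5.3151)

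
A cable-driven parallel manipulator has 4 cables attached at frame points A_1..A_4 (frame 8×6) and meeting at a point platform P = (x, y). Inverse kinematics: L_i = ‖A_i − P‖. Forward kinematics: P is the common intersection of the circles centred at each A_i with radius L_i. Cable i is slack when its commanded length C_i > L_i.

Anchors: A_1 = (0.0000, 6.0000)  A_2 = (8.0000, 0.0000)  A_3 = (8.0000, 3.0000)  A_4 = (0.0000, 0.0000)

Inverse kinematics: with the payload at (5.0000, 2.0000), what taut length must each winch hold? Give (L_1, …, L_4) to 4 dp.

(6.4031, 3.6056, 3.1623, 5.3852)

L_1 = √((0.0000−5.0000)² + (6.0000−2.0000)²) = 6.4031
L_2 = √((8.0000−5.0000)² + (0.0000−2.0000)²) = 3.6056
L_3 = √((8.0000−5.0000)² + (3.0000−2.0000)²) = 3.1623
L_4 = √((0.0000−5.0000)² + (0.0000−2.0000)²) = 5.3852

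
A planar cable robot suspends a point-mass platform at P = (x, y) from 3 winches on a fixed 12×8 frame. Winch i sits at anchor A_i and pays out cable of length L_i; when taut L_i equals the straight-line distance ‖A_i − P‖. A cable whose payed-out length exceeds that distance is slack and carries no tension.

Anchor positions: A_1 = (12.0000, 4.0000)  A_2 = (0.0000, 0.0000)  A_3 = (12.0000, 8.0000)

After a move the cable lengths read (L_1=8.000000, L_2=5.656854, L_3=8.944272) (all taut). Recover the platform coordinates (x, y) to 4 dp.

(4.0000, 4.0000)

expand ‖A_i−P‖²=L_i² and subtract eq 1 (q_i ≔ ‖A_i‖²−L_i²)
q_1 = 144.0000+16.0000−64.0000 = 96.0000
eq1−eq2 → [24.0000  8.0000]·P = 128.0000
eq1−eq3 → [0.0000  -8.0000]·P = -32.0000
2×2 solve → P = (4.0000, 4.0000)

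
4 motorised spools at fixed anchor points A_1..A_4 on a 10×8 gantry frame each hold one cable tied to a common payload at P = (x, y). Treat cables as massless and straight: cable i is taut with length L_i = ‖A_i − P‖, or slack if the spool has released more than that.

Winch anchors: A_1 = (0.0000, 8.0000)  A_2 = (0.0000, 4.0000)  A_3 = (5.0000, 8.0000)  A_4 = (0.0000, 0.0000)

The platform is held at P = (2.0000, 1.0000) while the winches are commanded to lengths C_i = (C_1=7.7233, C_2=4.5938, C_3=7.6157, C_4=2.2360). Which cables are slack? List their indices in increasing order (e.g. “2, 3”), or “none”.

1, 2

i=1: geometric 7.2801 vs commanded 7.7233 ⇒ slack
i=2: geometric 3.6056 vs commanded 4.5938 ⇒ slack
i=3: geometric 7.6158 vs commanded 7.6157 ⇒ taut
i=4: geometric 2.2361 vs commanded 2.2360 ⇒ taut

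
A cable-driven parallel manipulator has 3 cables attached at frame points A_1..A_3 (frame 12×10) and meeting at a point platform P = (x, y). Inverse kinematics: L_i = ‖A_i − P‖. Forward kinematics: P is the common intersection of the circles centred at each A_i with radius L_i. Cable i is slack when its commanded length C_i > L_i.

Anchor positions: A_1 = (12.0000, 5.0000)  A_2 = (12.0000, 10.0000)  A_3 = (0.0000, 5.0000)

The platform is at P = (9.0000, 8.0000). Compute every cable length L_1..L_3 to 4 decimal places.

cable 1: Δx=3.0000, Δy=-3.0000; L_1 = √(Δx²+Δy²) = 4.2426
cable 2: Δx=3.0000, Δy=2.0000; L_2 = √(Δx²+Δy²) = 3.6056
cable 3: Δx=-9.0000, Δy=-3.0000; L_3 = √(Δx²+Δy²) = 9.4868

(4.2426, 3.6056, 9.4868)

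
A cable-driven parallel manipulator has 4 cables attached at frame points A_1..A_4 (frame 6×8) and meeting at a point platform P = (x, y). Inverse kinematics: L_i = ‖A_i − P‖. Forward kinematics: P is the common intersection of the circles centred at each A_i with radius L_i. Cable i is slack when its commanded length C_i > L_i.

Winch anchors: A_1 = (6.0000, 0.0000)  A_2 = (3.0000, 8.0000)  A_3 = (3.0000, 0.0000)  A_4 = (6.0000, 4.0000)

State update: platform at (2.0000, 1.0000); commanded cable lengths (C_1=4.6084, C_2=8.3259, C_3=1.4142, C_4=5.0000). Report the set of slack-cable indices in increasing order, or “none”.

i=1: geometric 4.1231 vs commanded 4.6084 ⇒ slack
i=2: geometric 7.0711 vs commanded 8.3259 ⇒ slack
i=3: geometric 1.4142 vs commanded 1.4142 ⇒ taut
i=4: geometric 5.0000 vs commanded 5.0000 ⇒ taut

1, 2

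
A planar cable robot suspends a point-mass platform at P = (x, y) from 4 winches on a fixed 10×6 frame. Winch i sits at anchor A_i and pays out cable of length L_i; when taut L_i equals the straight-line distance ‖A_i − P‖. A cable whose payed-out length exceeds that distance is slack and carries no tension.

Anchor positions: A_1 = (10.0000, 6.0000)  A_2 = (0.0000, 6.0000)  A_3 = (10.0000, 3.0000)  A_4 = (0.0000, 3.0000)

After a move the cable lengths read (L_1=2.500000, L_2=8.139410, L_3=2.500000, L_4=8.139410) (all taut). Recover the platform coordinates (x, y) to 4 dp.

(8.0000, 4.5000)

circle eqns → linear via eq_j − eq_1; set c_j = A_j·A_j − L_j²
c_1 = 100.0000+36.0000−6.2500 = 129.7500
20.0000·x + 0.0000·y = c_1−c_2 = 160.0000
0.0000·x + 6.0000·y = c_1−c_3 = 27.0000
20.0000·x + 6.0000·y = c_1−c_4 = 187.0000
solve first two rows → x=8.0000, y=4.5000
check cable 4: ‖A_4−P‖² = 66.2500 ≈ L_4² = 66.2500 ✓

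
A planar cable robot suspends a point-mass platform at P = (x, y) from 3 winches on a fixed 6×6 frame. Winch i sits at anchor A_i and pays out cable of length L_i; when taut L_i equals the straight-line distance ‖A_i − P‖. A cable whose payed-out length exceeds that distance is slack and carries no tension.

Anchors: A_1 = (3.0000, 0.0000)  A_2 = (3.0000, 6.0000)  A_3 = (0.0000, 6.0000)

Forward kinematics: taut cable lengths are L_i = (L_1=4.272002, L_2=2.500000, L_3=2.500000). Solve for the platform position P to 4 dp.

(1.5000, 4.0000)

each cable: (A_i−P)·(A_i−P) = L_i²; let c_i = ‖A_i‖²−L_i²
c_1 = 9.0000+0.0000−18.2500 = -9.2500
row 1: 0.0000x − 12.0000y = -48.0000  (c_2=38.7500)
row 2: 6.0000x − 12.0000y = -39.0000  (c_3=29.7500)
Cramer on rows 1–2 → x = 1.5000, y = 4.0000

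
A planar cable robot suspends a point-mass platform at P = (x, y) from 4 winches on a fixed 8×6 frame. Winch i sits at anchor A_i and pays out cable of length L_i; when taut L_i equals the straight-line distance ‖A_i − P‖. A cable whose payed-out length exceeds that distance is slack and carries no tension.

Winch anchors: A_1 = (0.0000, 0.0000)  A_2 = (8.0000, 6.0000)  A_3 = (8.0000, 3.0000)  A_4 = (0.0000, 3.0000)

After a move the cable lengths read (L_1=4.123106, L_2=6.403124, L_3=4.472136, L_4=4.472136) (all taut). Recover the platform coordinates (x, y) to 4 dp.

(4.0000, 1.0000)

circle eqns → linear via eq_j − eq_1; set q_j = A_j·A_j − L_j²
q_1 = 0.0000+0.0000−17.0000 = -17.0000
-16.0000·x − 12.0000·y = q_1−q_2 = -76.0000
-16.0000·x − 6.0000·y = q_1−q_3 = -70.0000
0.0000·x − 6.0000·y = q_1−q_4 = -6.0000
solve first two rows → x=4.0000, y=1.0000
check cable 4: ‖A_4−P‖² = 20.0000 ≈ L_4² = 20.0000 ✓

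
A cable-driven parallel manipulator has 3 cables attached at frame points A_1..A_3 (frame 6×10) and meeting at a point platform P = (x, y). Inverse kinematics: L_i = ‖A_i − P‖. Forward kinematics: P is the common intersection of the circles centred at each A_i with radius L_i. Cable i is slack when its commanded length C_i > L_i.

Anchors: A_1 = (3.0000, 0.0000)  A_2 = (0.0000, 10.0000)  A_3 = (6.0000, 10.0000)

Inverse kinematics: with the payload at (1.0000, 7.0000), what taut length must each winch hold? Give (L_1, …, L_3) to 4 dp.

L_1: Δ = A_1−P = (2.0000, -7.0000) → ‖Δ‖ = √53.0000 = 7.2801
L_2: Δ = A_2−P = (-1.0000, 3.0000) → ‖Δ‖ = √10.0000 = 3.1623
L_3: Δ = A_3−P = (5.0000, 3.0000) → ‖Δ‖ = √34.0000 = 5.8310

(7.2801, 3.1623, 5.8310)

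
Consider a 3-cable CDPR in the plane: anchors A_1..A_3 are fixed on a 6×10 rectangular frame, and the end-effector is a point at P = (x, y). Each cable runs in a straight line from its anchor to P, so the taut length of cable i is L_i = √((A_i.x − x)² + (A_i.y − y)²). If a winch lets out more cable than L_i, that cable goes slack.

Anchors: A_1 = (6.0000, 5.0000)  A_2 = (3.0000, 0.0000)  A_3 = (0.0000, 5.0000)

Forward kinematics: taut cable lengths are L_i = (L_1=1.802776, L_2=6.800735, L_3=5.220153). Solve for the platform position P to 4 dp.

each cable: (A_i−P)·(A_i−P) = L_i²; let q_i = ‖A_i‖²−L_i²
q_1 = 36.0000+25.0000−3.2500 = 57.7500
row 1: 6.0000x + 10.0000y = 95.0000  (q_2=-37.2500)
row 2: 12.0000x + 0.0000y = 60.0000  (q_3=-2.2500)
Cramer on rows 1–2 → x = 5.0000, y = 6.5000

(5.0000, 6.5000)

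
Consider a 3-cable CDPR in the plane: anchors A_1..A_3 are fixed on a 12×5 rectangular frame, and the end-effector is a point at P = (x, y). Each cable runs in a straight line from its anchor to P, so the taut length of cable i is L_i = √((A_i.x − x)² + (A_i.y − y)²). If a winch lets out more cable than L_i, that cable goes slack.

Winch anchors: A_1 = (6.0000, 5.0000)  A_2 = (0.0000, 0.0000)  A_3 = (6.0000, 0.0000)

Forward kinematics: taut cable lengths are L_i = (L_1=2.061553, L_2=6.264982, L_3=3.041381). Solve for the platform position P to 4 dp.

each cable: (A_i−P)·(A_i−P) = L_i²; let q_i = ‖A_i‖²−L_i²
q_1 = 36.0000+25.0000−4.2500 = 56.7500
row 1: 12.0000x + 10.0000y = 96.0000  (q_2=-39.2500)
row 2: 0.0000x + 10.0000y = 30.0000  (q_3=26.7500)
Cramer on rows 1–2 → x = 5.5000, y = 3.0000

(5.5000, 3.0000)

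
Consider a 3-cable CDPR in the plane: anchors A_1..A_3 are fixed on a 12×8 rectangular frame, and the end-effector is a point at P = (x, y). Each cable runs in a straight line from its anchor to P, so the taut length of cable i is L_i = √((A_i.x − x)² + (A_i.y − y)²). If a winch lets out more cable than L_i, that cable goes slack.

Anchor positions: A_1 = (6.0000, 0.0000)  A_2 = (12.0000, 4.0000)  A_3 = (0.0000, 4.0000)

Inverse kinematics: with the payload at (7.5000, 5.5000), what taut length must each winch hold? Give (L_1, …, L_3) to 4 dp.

L_1 = √((6.0000−7.5000)² + (0.0000−5.5000)²) = 5.7009
L_2 = √((12.0000−7.5000)² + (4.0000−5.5000)²) = 4.7434
L_3 = √((0.0000−7.5000)² + (4.0000−5.5000)²) = 7.6485

(5.7009, 4.7434, 7.6485)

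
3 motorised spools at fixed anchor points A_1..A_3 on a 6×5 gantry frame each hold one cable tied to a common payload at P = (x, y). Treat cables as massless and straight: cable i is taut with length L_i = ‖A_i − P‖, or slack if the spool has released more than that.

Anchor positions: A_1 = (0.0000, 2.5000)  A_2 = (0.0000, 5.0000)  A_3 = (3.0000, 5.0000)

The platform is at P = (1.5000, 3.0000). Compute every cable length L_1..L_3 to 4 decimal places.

(1.5811, 2.5000, 2.5000)

L_1 = √((0.0000−1.5000)² + (2.5000−3.0000)²) = 1.5811
L_2 = √((0.0000−1.5000)² + (5.0000−3.0000)²) = 2.5000
L_3 = √((3.0000−1.5000)² + (5.0000−3.0000)²) = 2.5000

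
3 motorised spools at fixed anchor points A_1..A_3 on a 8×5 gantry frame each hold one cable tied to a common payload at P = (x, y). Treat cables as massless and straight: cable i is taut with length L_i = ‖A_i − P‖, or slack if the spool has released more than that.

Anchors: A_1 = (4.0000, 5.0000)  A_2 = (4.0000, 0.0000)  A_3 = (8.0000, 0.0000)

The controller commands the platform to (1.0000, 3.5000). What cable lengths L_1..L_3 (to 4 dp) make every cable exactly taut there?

(3.3541, 4.6098, 7.8262)

cable 1: Δx=3.0000, Δy=1.5000; L_1 = √(Δx²+Δy²) = 3.3541
cable 2: Δx=3.0000, Δy=-3.5000; L_2 = √(Δx²+Δy²) = 4.6098
cable 3: Δx=7.0000, Δy=-3.5000; L_3 = √(Δx²+Δy²) = 7.8262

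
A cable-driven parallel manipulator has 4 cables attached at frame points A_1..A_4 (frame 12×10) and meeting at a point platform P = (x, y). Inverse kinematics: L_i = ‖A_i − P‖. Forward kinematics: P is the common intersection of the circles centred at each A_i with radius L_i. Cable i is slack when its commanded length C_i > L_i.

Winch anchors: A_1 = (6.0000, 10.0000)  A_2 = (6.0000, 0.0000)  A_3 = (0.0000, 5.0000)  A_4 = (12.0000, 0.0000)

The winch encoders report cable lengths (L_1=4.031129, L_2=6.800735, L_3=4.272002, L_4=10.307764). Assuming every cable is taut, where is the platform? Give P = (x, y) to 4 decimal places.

each cable: (A_i−P)·(A_i−P) = L_i²; let c_i = ‖A_i‖²−L_i²
c_1 = 36.0000+100.0000−16.2500 = 119.7500
row 1: 0.0000x + 20.0000y = 130.0000  (c_2=-10.2500)
row 2: 12.0000x + 10.0000y = 113.0000  (c_3=6.7500)
row 3: -12.0000x + 20.0000y = 82.0000  (c_4=37.7500)
Cramer on rows 1–2 → x = 4.0000, y = 6.5000
check cable 4: ‖A_4−P‖² = 106.2500 ≈ L_4² = 106.2500 ✓

(4.0000, 6.5000)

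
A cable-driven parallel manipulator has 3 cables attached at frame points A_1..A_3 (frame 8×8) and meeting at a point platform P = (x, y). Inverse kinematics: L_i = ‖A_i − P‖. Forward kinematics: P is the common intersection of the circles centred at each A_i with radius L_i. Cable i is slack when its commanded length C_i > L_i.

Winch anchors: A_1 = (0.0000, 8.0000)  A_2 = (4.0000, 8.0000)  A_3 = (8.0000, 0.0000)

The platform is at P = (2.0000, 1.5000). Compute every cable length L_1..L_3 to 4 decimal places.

cable 1: Δx=-2.0000, Δy=6.5000; L_1 = √(Δx²+Δy²) = 6.8007
cable 2: Δx=2.0000, Δy=6.5000; L_2 = √(Δx²+Δy²) = 6.8007
cable 3: Δx=6.0000, Δy=-1.5000; L_3 = √(Δx²+Δy²) = 6.1847

(6.8007, 6.8007, 6.1847)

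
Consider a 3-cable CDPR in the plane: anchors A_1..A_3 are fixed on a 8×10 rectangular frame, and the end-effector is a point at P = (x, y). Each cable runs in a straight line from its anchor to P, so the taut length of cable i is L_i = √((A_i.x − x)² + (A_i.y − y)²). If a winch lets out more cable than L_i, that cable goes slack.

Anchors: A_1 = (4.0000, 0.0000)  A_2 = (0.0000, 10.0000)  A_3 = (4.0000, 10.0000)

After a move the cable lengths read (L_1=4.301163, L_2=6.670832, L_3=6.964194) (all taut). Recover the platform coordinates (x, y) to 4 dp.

each cable: (A_i−P)·(A_i−P) = L_i²; let k_i = ‖A_i‖²−L_i²
k_1 = 16.0000+0.0000−18.5000 = -2.5000
row 1: 8.0000x − 20.0000y = -58.0000  (k_2=55.5000)
row 2: 0.0000x − 20.0000y = -70.0000  (k_3=67.5000)
Cramer on rows 1–2 → x = 1.5000, y = 3.5000

(1.5000, 3.5000)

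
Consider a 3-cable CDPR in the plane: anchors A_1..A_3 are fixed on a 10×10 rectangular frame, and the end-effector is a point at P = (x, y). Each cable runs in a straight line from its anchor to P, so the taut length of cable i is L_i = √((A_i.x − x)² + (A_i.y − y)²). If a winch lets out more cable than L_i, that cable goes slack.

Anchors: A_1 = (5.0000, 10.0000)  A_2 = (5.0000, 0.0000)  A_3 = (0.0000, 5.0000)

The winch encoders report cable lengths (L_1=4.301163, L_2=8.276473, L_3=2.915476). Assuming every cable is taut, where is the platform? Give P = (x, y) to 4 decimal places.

(1.5000, 7.5000)

expand ‖A_i−P‖²=L_i² and subtract eq 1 (q_i ≔ ‖A_i‖²−L_i²)
q_1 = 25.0000+100.0000−18.5000 = 106.5000
eq1−eq2 → [0.0000  20.0000]·P = 150.0000
eq1−eq3 → [10.0000  10.0000]·P = 90.0000
2×2 solve → P = (1.5000, 7.5000)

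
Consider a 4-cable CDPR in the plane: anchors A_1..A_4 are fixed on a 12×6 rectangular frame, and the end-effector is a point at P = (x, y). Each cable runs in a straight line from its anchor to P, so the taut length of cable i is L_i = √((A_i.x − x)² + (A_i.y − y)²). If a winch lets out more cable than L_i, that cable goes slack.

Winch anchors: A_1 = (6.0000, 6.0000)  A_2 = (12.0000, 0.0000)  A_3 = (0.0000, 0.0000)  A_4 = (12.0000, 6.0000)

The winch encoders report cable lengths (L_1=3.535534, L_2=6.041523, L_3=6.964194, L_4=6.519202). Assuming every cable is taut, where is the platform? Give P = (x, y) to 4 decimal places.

(6.5000, 2.5000)

expand ‖A_i−P‖²=L_i² and subtract eq 1 (c_i ≔ ‖A_i‖²−L_i²)
c_1 = 36.0000+36.0000−12.5000 = 59.5000
eq1−eq2 → [-12.0000  12.0000]·P = -48.0000
eq1−eq3 → [12.0000  12.0000]·P = 108.0000
eq1−eq4 → [-12.0000  0.0000]·P = -78.0000
2×2 solve → P = (6.5000, 2.5000)
check cable 4: ‖A_4−P‖² = 42.5000 ≈ L_4² = 42.5000 ✓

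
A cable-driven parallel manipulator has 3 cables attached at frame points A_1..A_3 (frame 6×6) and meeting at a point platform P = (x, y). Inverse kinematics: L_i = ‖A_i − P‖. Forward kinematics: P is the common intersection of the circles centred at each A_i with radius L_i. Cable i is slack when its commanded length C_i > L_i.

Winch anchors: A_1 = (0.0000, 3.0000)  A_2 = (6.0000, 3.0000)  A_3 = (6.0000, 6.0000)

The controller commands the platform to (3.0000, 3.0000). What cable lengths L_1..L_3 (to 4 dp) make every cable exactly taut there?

(3.0000, 3.0000, 4.2426)

cable 1: Δx=-3.0000, Δy=0.0000; L_1 = √(Δx²+Δy²) = 3.0000
cable 2: Δx=3.0000, Δy=0.0000; L_2 = √(Δx²+Δy²) = 3.0000
cable 3: Δx=3.0000, Δy=3.0000; L_3 = √(Δx²+Δy²) = 4.2426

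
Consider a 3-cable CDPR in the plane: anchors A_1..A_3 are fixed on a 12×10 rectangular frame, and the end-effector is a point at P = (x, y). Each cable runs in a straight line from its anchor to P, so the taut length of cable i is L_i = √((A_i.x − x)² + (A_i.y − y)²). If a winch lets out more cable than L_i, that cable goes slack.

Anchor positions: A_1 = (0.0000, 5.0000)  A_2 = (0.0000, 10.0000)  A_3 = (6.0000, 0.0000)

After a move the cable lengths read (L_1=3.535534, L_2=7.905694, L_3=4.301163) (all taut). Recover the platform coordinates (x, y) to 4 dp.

expand ‖A_i−P‖²=L_i² and subtract eq 1 (q_i ≔ ‖A_i‖²−L_i²)
q_1 = 0.0000+25.0000−12.5000 = 12.5000
eq1−eq2 → [0.0000  -10.0000]·P = -25.0000
eq1−eq3 → [-12.0000  10.0000]·P = -5.0000
2×2 solve → P = (2.5000, 2.5000)

(2.5000, 2.5000)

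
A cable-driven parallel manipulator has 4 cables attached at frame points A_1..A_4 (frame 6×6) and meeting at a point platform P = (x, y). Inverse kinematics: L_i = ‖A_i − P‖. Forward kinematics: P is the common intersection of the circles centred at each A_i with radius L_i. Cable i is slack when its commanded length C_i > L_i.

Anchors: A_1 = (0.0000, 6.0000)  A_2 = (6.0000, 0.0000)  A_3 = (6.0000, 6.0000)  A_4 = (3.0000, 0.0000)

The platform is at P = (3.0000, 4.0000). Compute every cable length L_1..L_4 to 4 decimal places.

L_1: Δ = A_1−P = (-3.0000, 2.0000) → ‖Δ‖ = √13.0000 = 3.6056
L_2: Δ = A_2−P = (3.0000, -4.0000) → ‖Δ‖ = √25.0000 = 5.0000
L_3: Δ = A_3−P = (3.0000, 2.0000) → ‖Δ‖ = √13.0000 = 3.6056
L_4: Δ = A_4−P = (0.0000, -4.0000) → ‖Δ‖ = √16.0000 = 4.0000

(3.6056, 5.0000, 3.6056, 4.0000)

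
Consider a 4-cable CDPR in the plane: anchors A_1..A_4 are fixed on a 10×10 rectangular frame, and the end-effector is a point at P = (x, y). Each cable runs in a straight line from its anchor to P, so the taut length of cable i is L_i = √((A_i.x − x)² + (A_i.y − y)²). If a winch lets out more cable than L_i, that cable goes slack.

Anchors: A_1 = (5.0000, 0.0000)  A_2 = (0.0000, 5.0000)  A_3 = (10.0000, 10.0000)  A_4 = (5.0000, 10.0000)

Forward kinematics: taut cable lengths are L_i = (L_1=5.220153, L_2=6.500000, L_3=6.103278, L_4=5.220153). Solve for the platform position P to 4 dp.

circle eqns → linear via eq_j − eq_1; set q_j = A_j·A_j − L_j²
q_1 = 25.0000+0.0000−27.2500 = -2.2500
10.0000·x − 10.0000·y = q_1−q_2 = 15.0000
-10.0000·x − 20.0000·y = q_1−q_3 = -165.0000
0.0000·x − 20.0000·y = q_1−q_4 = -100.0000
solve first two rows → x=6.5000, y=5.0000
check cable 4: ‖A_4−P‖² = 27.2500 ≈ L_4² = 27.2500 ✓

(6.5000, 5.0000)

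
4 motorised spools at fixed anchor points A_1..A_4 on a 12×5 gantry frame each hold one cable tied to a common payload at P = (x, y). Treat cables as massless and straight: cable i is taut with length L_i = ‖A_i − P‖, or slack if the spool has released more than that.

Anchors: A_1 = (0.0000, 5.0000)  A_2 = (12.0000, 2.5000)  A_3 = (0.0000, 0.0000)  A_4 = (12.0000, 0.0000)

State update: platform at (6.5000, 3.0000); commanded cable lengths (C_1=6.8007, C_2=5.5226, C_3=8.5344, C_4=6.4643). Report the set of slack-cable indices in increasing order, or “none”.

3, 4

i=1: geometric 6.8007 vs commanded 6.8007 ⇒ taut
i=2: geometric 5.5227 vs commanded 5.5226 ⇒ taut
i=3: geometric 7.1589 vs commanded 8.5344 ⇒ slack
i=4: geometric 6.2650 vs commanded 6.4643 ⇒ slack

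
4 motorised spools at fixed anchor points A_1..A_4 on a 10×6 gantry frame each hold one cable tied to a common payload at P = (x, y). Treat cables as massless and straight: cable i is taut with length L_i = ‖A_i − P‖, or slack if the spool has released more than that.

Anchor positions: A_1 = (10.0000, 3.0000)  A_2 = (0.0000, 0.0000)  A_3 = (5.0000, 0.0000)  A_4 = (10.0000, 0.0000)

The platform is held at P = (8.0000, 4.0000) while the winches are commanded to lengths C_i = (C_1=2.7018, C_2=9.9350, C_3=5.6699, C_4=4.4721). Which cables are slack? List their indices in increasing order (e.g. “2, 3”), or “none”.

1, 2, 3

i=1: geometric 2.2361 vs commanded 2.7018 ⇒ slack
i=2: geometric 8.9443 vs commanded 9.9350 ⇒ slack
i=3: geometric 5.0000 vs commanded 5.6699 ⇒ slack
i=4: geometric 4.4721 vs commanded 4.4721 ⇒ taut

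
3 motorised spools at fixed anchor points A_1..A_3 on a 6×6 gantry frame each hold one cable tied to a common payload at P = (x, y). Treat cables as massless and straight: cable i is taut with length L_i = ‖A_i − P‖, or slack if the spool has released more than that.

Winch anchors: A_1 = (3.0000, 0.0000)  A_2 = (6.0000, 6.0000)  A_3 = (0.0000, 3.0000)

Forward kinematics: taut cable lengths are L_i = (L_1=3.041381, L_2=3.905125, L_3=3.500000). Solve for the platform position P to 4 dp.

(3.5000, 3.0000)

circle eqns → linear via eq_j − eq_1; set q_j = A_j·A_j − L_j²
q_1 = 9.0000+0.0000−9.2500 = -0.2500
-6.0000·x − 12.0000·y = q_1−q_2 = -57.0000
6.0000·x − 6.0000·y = q_1−q_3 = 3.0000
solve first two rows → x=3.5000, y=3.0000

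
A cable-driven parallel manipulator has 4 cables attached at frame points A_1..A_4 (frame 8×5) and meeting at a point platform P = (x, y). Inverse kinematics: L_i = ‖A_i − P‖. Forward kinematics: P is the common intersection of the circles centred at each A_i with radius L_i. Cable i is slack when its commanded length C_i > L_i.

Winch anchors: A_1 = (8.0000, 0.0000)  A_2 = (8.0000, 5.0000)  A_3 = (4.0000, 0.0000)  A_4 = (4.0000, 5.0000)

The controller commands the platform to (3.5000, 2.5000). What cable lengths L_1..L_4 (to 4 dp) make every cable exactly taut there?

(5.1478, 5.1478, 2.5495, 2.5495)

cable 1: Δx=4.5000, Δy=-2.5000; L_1 = √(Δx²+Δy²) = 5.1478
cable 2: Δx=4.5000, Δy=2.5000; L_2 = √(Δx²+Δy²) = 5.1478
cable 3: Δx=0.5000, Δy=-2.5000; L_3 = √(Δx²+Δy²) = 2.5495
cable 4: Δx=0.5000, Δy=2.5000; L_4 = √(Δx²+Δy²) = 2.5495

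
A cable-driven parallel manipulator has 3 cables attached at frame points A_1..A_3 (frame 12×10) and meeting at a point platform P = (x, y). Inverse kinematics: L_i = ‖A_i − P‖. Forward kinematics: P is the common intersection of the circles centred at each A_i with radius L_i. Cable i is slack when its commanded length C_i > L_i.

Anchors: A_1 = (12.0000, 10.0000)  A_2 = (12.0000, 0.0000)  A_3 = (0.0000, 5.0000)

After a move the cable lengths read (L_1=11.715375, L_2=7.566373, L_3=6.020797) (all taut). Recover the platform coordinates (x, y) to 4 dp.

circle eqns → linear via eq_j − eq_1; set k_j = A_j·A_j − L_j²
k_1 = 144.0000+100.0000−137.2500 = 106.7500
0.0000·x + 20.0000·y = k_1−k_2 = 20.0000
24.0000·x + 10.0000·y = k_1−k_3 = 118.0000
solve first two rows → x=4.5000, y=1.0000

(4.5000, 1.0000)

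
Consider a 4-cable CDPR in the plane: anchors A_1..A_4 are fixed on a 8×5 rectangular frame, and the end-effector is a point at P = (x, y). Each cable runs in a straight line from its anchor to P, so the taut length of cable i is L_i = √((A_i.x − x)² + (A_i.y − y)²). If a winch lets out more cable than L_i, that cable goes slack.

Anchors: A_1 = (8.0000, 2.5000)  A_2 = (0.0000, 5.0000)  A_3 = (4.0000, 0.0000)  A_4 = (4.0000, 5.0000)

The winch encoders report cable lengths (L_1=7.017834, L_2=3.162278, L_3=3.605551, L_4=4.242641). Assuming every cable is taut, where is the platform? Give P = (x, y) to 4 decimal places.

(1.0000, 2.0000)

circle eqns → linear via eq_j − eq_1; set q_j = A_j·A_j − L_j²
q_1 = 64.0000+6.2500−49.2500 = 21.0000
16.0000·x − 5.0000·y = q_1−q_2 = 6.0000
8.0000·x + 5.0000·y = q_1−q_3 = 18.0000
8.0000·x − 5.0000·y = q_1−q_4 = -2.0000
solve first two rows → x=1.0000, y=2.0000
check cable 4: ‖A_4−P‖² = 18.0000 ≈ L_4² = 18.0000 ✓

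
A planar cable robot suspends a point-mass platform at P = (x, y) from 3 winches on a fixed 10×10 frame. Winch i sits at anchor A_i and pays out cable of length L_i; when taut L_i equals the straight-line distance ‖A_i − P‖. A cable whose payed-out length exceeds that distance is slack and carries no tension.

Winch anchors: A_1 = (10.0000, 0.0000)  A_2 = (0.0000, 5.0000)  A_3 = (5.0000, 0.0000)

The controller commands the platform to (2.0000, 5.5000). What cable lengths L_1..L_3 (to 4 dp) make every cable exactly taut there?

L_1 = √((10.0000−2.0000)² + (0.0000−5.5000)²) = 9.7082
L_2 = √((0.0000−2.0000)² + (5.0000−5.5000)²) = 2.0616
L_3 = √((5.0000−2.0000)² + (0.0000−5.5000)²) = 6.2650

(9.7082, 2.0616, 6.2650)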